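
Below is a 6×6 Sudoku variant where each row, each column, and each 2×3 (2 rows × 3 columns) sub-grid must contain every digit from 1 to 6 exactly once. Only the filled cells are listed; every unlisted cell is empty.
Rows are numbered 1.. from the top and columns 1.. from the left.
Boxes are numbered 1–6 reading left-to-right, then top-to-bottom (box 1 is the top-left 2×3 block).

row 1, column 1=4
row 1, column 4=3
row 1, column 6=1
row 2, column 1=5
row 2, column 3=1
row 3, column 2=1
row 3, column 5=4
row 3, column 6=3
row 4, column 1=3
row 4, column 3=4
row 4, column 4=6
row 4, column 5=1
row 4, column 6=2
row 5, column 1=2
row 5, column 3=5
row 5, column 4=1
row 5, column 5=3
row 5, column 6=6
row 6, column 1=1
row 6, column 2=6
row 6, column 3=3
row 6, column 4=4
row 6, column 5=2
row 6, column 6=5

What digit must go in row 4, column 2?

5

Row 4 already contains {1, 2, 3, 4, 6}.
Column 2 already contains {1, 6}.
Its 2×3 block (box 3) already contains {1, 3, 4}.
The only value from 1–6 not eliminated is 5, so row 4, column 2 = 5.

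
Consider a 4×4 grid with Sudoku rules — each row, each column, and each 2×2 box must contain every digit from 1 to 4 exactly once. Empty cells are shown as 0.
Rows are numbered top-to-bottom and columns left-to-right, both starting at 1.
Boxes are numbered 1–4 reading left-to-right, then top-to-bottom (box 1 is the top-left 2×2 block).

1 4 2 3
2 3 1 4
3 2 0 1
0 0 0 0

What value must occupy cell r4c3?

3

Cell r4c3 itself could take any of {3, 4} by direct elimination.
Consider where 3 can go in row 4.
r4c1 is out (column 1 already has a 3).
r4c2 is out (column 2 already has a 3).
r4c4 is out (column 4 already has a 3).
So the only cell in row 4 that can hold 3 is r4c3.
Therefore r4c3 = 3.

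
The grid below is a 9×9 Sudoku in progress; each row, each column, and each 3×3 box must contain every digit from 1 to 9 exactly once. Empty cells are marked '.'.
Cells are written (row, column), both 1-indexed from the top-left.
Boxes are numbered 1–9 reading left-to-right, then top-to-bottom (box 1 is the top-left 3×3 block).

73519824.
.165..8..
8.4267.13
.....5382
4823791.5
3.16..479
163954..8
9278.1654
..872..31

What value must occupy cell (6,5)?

Row 6 already contains {1, 3, 4, 6, 7, 9}.
Column 5 already contains {2, 5, 6, 7, 9}.
Its 3×3 block (box 5) already contains {3, 5, 6, 7, 9}.
The only value from 1–9 not eliminated is 8, so (6,5) = 8.

8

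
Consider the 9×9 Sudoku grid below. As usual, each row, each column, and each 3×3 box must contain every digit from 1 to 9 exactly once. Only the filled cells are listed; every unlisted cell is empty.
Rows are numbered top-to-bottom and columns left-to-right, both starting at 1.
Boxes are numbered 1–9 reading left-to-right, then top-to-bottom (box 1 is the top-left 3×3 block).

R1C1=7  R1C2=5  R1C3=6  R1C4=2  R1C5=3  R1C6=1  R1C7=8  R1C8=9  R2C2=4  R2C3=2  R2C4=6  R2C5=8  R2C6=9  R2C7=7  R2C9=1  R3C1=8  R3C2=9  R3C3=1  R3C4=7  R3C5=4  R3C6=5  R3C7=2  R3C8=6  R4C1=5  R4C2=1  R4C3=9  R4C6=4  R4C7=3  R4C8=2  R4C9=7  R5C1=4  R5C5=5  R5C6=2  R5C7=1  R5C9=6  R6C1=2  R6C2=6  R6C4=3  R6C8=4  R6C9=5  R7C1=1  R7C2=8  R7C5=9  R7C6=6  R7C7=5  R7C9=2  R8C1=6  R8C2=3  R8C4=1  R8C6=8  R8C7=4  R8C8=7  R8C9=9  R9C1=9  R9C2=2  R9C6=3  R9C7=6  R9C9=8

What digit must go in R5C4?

Cell R5C4 itself could take any of {8, 9} by direct elimination.
Consider where 9 can go in box 5.
R4C4 is out (row 4 already has a 9).
R4C5 is out (row 4 already has a 9).
R6C5 is out (column 5 already has a 9).
R6C6 is out (column 6 already has a 9).
So the only cell in box 5 that can hold 9 is R5C4.
Therefore R5C4 = 9.

9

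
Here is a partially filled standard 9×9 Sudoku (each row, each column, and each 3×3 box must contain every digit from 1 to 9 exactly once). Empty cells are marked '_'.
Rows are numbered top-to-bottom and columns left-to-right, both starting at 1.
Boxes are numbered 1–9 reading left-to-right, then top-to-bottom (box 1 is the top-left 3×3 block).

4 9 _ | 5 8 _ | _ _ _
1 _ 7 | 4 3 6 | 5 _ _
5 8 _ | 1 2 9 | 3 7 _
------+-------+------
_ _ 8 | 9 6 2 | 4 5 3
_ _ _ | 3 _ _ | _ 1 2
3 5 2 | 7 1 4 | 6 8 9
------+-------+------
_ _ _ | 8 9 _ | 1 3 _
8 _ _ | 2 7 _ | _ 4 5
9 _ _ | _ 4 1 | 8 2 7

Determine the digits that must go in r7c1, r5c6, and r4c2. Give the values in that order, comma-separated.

2,8,1

For r7c1:
  Consider where 2 can go in column 1.
  r4c1 is out (row 4 already has a 2).
  r5c1 is out (row 5 already has a 2).
  So the only cell in column 1 that can hold 2 is r7c1.
  So r7c1 = 2.
For r5c6:
  Consider where 8 can go in row 5.
  r5c1 is out (column 1 already has a 8).
  r5c2 is out (column 2 already has a 8).
  r5c3 is out (column 3 already has a 8).
  r5c5 is out (column 5 already has a 8).
  r5c7 is out (column 7 already has a 8).
  So the only cell in row 5 that can hold 8 is r5c6.
  So r5c6 = 8.
For r4c2:
  Consider where 1 can go in box 4.
  r4c1 is out (column 1 already has a 1).
  r5c1 is out (row 5 already has a 1).
  r5c2 is out (row 5 already has a 1).
  r5c3 is out (row 5 already has a 1).
  So the only cell in box 4 that can hold 1 is r4c2.
  So r4c2 = 1.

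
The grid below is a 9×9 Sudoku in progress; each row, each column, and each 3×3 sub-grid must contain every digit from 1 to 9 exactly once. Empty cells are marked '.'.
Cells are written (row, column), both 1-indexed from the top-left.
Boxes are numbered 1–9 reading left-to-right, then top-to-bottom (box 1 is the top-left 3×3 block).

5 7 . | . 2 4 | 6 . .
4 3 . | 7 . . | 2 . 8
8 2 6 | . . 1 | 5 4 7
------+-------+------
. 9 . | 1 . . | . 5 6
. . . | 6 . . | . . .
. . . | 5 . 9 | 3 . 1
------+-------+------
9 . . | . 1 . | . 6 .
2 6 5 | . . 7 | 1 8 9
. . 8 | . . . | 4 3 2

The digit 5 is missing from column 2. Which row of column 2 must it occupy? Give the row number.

Consider where 5 can go in column 2.
(6,2) is out (row 6 already has a 5).
(7,2) is out (box 7 already has a 5).
(9,2) is out (box 7 already has a 5).
So the only cell in column 2 that can hold 5 is (5,2).
That is row 5.

5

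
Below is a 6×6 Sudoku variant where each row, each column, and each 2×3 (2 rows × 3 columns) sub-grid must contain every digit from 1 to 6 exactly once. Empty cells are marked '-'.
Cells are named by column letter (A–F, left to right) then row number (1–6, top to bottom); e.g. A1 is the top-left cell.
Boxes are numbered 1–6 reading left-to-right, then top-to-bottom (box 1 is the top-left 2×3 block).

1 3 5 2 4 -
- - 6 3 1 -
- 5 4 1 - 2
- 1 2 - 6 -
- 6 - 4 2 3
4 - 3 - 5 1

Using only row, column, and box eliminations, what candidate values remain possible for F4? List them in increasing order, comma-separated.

4,5

Row 4 already contains {1, 2, 6}.
Column F already contains {1, 2, 3}.
Its 2×3 block (box 4) already contains {1, 2, 6}.
Removing those from 1–6 leaves {4, 5} as the candidates for F4.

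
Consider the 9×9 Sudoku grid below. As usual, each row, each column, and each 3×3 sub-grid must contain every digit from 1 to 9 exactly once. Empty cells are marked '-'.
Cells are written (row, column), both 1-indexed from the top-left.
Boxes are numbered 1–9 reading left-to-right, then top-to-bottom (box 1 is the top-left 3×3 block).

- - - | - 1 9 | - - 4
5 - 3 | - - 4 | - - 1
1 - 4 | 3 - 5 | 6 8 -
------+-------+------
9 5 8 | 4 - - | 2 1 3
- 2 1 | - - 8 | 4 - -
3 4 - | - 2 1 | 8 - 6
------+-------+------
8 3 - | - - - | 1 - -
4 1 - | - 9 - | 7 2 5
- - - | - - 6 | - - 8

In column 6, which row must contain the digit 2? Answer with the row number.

7

Consider where 2 can go in column 6.
(4,6) is out (row 4 already has a 2).
(8,6) is out (row 8 already has a 2).
So the only cell in column 6 that can hold 2 is (7,6).
That is row 7.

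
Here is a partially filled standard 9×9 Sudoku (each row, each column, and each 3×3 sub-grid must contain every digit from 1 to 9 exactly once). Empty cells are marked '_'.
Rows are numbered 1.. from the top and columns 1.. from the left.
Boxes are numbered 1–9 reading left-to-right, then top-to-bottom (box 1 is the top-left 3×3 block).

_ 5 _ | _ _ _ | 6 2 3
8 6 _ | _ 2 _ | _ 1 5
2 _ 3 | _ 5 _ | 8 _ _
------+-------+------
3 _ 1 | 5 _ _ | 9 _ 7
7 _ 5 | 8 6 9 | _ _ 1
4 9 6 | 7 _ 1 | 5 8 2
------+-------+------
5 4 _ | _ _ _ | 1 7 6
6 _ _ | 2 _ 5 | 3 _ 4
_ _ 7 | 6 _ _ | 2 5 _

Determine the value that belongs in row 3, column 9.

Row 3 already contains {2, 3, 5, 8}.
Column 9 already contains {1, 2, 3, 4, 5, 6, 7}.
Its 3×3 block (box 3) already contains {1, 2, 3, 5, 6, 8}.
The only value from 1–9 not eliminated is 9, so row 3, column 9 = 9.

9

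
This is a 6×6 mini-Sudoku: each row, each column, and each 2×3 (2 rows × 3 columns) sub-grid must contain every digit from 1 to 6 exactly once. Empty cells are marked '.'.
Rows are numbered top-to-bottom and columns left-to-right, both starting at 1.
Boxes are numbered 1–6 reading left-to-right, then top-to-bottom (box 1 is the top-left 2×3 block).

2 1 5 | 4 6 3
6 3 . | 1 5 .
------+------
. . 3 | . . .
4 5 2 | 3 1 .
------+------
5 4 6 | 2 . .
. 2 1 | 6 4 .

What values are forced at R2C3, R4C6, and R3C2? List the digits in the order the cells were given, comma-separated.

For R2C3:
  Row 2 already contains {1, 3, 5, 6}.
  Column 3 already contains {1, 2, 3, 5, 6}.
  Its 2×3 block (box 1) already contains {1, 2, 3, 5, 6}.
  The only value from 1–6 not eliminated is 4, so R2C3 = 4.
For R4C6:
  Row 4 already contains {1, 2, 3, 4, 5}.
  Column 6 already contains {3}.
  Its 2×3 block (box 4) already contains {1, 3}.
  The only value from 1–6 not eliminated is 6, so R4C6 = 6.
For R3C2:
  Row 3 already contains {3}.
  Column 2 already contains {1, 2, 3, 4, 5}.
  Its 2×3 block (box 3) already contains {2, 3, 4, 5}.
  The only value from 1–6 not eliminated is 6, so R3C2 = 6.

4,6,6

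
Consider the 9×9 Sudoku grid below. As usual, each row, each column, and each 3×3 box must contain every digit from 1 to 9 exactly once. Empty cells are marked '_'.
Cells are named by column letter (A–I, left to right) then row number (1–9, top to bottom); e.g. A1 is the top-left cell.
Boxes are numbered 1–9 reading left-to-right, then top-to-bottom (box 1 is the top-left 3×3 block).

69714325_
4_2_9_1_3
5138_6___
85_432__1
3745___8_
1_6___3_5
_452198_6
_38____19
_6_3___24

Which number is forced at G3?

Cell G3 itself could take any of {4, 7, 9} by direct elimination.
Consider where 4 can go in column G.
G4 is out (row 4 already has a 4).
G5 is out (row 5 already has a 4).
G8 is out (box 9 already has a 4).
G9 is out (row 9 already has a 4).
So the only cell in column G that can hold 4 is G3.
Therefore G3 = 4.

4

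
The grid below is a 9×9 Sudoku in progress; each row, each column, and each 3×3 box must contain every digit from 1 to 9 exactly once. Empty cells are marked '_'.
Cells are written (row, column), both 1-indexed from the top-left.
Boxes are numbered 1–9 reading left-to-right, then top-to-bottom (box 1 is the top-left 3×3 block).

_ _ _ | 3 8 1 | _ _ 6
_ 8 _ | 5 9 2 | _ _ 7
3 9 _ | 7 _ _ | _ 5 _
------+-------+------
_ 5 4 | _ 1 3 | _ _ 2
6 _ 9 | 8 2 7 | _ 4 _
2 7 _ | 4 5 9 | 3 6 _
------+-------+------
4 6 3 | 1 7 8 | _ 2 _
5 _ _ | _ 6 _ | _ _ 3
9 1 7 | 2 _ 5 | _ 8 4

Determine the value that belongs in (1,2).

Cell (1,2) itself could take any of {2, 4} by direct elimination.
Consider where 4 can go in box 1.
(1,1) is out (column 1 already has a 4).
(1,3) is out (column 3 already has a 4).
(2,1) is out (column 1 already has a 4).
(2,3) is out (column 3 already has a 4).
(3,3) is out (column 3 already has a 4).
So the only cell in box 1 that can hold 4 is (1,2).
Therefore (1,2) = 4.

4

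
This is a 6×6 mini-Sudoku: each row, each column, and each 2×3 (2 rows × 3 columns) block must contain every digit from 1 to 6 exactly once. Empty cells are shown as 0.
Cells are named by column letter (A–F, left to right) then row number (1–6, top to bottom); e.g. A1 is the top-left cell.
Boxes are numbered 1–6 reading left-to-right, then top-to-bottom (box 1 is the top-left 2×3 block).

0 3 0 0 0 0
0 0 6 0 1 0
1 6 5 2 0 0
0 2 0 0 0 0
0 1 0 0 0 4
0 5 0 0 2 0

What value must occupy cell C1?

1

Cell C1 itself could take any of {1, 2, 4} by direct elimination.
Consider where 1 can go in column C.
C4 is out (box 3 already has a 1).
C5 is out (row 5 already has a 1).
C6 is out (box 5 already has a 1).
So the only cell in column C that can hold 1 is C1.
Therefore C1 = 1.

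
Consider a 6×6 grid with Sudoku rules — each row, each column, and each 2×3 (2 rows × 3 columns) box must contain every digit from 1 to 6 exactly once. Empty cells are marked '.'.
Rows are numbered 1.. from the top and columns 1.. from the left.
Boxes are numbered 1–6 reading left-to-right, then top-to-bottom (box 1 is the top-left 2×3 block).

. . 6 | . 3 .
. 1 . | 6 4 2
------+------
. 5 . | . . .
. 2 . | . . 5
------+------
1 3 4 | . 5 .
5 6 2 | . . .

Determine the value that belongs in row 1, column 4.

Cell row 1, column 4 itself could take any of {1, 5} by direct elimination.
Consider where 5 can go in column 4.
row 3, column 4 is out (row 3 already has a 5).
row 4, column 4 is out (row 4 already has a 5).
row 5, column 4 is out (row 5 already has a 5).
row 6, column 4 is out (row 6 already has a 5).
So the only cell in column 4 that can hold 5 is row 1, column 4.
Therefore row 1, column 4 = 5.

5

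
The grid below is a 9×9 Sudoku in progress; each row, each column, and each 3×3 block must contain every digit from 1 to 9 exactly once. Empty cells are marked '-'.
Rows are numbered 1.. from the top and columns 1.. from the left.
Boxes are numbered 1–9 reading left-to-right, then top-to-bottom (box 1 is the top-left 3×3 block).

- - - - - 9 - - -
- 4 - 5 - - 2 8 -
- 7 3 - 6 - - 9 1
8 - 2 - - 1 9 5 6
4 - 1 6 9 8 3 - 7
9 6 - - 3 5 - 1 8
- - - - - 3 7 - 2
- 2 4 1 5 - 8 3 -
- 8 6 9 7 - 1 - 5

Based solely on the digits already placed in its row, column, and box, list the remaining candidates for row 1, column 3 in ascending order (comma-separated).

5,8

Row 1 already contains {9}.
Column 3 already contains {1, 2, 3, 4, 6}.
Its 3×3 block (box 1) already contains {3, 4, 7}.
Removing those from 1–9 leaves {5, 8} as the candidates for row 1, column 3.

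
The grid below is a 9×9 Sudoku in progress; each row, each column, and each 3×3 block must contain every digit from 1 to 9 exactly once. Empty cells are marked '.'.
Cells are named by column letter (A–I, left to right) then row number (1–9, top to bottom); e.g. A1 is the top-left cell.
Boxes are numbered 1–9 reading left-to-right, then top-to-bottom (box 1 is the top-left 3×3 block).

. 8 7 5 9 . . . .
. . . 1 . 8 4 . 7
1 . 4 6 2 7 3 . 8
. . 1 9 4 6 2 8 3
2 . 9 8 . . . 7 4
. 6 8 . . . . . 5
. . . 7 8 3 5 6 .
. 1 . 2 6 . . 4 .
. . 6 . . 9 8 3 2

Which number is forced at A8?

Cell A8 itself could take any of {3, 5, 7, 8, 9} by direct elimination.
Consider where 8 can go in box 7.
A7 is out (row 7 already has a 8). B7 is out (row 7 already has a 8). C7 is out (row 7 already has a 8). C8 is out (column C already has a 8). The remaining empty cells in box 7 are similarly blocked.
So the only cell in box 7 that can hold 8 is A8.
Therefore A8 = 8.

8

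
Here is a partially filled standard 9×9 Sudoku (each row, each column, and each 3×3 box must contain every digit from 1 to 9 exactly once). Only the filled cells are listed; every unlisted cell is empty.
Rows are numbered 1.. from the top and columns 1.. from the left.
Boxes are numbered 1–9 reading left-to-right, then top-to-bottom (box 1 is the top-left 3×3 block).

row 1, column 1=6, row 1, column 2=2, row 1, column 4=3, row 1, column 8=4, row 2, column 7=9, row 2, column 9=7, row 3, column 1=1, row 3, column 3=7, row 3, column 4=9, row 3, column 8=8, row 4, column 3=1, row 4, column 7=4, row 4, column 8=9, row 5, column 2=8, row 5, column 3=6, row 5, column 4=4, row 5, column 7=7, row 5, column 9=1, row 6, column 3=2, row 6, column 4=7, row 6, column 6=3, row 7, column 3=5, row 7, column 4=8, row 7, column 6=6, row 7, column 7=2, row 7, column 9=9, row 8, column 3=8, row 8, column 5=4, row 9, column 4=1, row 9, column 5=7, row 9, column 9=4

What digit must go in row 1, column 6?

7

Cell row 1, column 6 itself could take any of {1, 5, 7, 8} by direct elimination.
Consider where 7 can go in row 1.
row 1, column 3 is out (column 3 already has a 7).
row 1, column 5 is out (column 5 already has a 7).
row 1, column 7 is out (column 7 already has a 7).
row 1, column 9 is out (column 9 already has a 7).
So the only cell in row 1 that can hold 7 is row 1, column 6.
Therefore row 1, column 6 = 7.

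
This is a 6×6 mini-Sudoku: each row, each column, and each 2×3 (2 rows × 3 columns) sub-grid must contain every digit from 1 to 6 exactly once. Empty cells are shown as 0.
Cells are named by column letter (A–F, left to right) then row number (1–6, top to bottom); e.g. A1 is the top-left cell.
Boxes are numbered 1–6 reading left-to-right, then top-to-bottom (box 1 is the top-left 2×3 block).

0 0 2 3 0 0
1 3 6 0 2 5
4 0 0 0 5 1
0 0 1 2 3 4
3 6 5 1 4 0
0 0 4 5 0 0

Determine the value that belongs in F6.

3

Cell F6 itself could take any of {2, 3, 6} by direct elimination.
Consider where 3 can go in box 6.
F5 is out (row 5 already has a 3).
E6 is out (column E already has a 3).
So the only cell in box 6 that can hold 3 is F6.
Therefore F6 = 3.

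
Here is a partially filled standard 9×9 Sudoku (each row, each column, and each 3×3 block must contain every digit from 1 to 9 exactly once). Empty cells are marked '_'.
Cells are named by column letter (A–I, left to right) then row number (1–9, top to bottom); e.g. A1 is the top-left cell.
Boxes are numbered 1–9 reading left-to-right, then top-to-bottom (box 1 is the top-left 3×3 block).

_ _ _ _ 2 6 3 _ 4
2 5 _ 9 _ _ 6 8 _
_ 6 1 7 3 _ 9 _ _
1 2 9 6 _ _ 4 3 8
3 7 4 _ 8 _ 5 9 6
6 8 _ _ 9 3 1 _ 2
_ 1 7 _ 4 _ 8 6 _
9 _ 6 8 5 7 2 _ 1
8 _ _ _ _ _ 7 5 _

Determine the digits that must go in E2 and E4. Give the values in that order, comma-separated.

1,7

For E2:
  Row 2 already contains {2, 5, 6, 8, 9}.
  Column E already contains {2, 3, 4, 5, 8, 9}.
  Its 3×3 block (box 2) already contains {2, 3, 6, 7, 9}.
  The only value from 1–9 not eliminated is 1, so E2 = 1.
For E4:
  Row 4 already contains {1, 2, 3, 4, 6, 8, 9}.
  Column E already contains {2, 3, 4, 5, 8, 9}.
  Its 3×3 block (box 5) already contains {3, 6, 8, 9}.
  The only value from 1–9 not eliminated is 7, so E4 = 7.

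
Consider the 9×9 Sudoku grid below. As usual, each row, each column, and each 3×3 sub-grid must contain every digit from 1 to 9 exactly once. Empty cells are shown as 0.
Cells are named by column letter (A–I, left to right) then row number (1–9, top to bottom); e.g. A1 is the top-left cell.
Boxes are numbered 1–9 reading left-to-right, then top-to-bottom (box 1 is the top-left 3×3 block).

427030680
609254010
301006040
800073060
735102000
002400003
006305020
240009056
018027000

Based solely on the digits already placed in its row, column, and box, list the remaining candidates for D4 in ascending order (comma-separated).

Row 4 already contains {3, 6, 7, 8}.
Column D already contains {1, 2, 3, 4}.
Its 3×3 block (box 5) already contains {1, 2, 3, 4, 7}.
Removing those from 1–9 leaves {5, 9} as the candidates for D4.

5,9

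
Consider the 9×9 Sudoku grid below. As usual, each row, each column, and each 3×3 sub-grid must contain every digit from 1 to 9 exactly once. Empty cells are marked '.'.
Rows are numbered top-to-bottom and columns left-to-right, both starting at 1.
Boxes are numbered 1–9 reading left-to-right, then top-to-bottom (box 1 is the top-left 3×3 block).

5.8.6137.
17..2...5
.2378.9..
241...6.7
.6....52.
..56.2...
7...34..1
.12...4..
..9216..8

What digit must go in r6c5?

7

Cell r6c5 itself could take any of {4, 7, 9} by direct elimination.
Consider where 7 can go in row 6.
r6c1 is out (column 1 already has a 7).
r6c2 is out (column 2 already has a 7).
r6c7 is out (box 6 already has a 7).
r6c8 is out (column 8 already has a 7).
r6c9 is out (column 9 already has a 7).
So the only cell in row 6 that can hold 7 is r6c5.
Therefore r6c5 = 7.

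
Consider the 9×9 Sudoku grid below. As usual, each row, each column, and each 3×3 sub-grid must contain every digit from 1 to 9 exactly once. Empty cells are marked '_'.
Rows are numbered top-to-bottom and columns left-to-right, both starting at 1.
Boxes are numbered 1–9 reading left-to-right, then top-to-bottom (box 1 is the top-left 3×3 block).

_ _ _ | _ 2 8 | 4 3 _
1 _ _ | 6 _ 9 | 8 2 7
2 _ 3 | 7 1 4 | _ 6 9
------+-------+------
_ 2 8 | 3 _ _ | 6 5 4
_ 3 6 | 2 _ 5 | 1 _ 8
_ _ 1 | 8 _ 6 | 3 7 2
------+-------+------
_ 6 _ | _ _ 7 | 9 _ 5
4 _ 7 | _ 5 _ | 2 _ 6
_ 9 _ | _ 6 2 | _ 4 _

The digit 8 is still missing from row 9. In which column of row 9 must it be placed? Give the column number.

1

Consider where 8 can go in row 9.
R9C3 is out (column 3 already has a 8).
R9C4 is out (column 4 already has a 8).
R9C7 is out (column 7 already has a 8).
R9C9 is out (column 9 already has a 8).
So the only cell in row 9 that can hold 8 is R9C1.
That is column 1.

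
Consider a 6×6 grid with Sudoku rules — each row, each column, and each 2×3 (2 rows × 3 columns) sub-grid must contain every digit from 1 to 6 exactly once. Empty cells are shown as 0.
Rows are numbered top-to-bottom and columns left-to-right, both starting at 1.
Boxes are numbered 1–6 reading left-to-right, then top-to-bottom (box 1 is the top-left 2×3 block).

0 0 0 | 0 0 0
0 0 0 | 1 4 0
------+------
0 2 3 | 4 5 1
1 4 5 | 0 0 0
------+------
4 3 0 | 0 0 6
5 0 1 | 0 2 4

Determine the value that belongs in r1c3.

Cell r1c3 itself could take any of {2, 4, 6} by direct elimination.
Consider where 4 can go in box 1.
r1c1 is out (column 1 already has a 4).
r1c2 is out (column 2 already has a 4).
r2c1 is out (row 2 already has a 4).
r2c2 is out (row 2 already has a 4).
r2c3 is out (row 2 already has a 4).
So the only cell in box 1 that can hold 4 is r1c3.
Therefore r1c3 = 4.

4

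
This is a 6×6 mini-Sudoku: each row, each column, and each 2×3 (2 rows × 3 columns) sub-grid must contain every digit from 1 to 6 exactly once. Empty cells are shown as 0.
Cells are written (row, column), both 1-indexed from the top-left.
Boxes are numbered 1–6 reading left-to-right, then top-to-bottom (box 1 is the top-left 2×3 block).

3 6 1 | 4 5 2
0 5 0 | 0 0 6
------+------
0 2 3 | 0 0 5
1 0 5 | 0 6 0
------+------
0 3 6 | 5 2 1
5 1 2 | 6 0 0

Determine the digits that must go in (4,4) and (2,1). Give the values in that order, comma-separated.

For (4,4):
  Consider where 2 can go in box 4.
  (3,4) is out (row 3 already has a 2).
  (3,5) is out (row 3 already has a 2).
  (4,6) is out (column 6 already has a 2).
  So the only cell in box 4 that can hold 2 is (4,4).
  So (4,4) = 2.
For (2,1):
  Consider where 2 can go in column 1.
  (3,1) is out (row 3 already has a 2).
  (5,1) is out (row 5 already has a 2).
  So the only cell in column 1 that can hold 2 is (2,1).
  So (2,1) = 2.

2,2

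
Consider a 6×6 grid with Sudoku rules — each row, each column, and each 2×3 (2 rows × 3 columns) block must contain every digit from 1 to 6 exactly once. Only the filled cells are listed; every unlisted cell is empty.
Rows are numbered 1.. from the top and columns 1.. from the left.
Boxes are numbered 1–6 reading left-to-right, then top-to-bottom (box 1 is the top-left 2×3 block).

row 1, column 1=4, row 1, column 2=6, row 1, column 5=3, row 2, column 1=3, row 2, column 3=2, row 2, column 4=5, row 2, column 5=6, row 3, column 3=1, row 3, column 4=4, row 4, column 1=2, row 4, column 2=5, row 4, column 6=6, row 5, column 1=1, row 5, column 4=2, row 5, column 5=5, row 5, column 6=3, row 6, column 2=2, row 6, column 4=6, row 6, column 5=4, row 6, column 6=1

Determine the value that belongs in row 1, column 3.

Row 1 already contains {3, 4, 6}.
Column 3 already contains {1, 2}.
Its 2×3 block (box 1) already contains {2, 3, 4, 6}.
The only value from 1–6 not eliminated is 5, so row 1, column 3 = 5.

5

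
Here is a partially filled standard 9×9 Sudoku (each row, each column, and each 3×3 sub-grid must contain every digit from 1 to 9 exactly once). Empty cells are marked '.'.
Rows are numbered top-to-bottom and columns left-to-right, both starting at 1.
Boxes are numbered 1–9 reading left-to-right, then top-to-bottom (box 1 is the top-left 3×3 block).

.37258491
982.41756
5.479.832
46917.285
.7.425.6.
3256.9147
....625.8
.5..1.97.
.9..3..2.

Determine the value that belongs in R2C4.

Row 2 already contains {1, 2, 4, 5, 6, 7, 8, 9}.
Column 4 already contains {1, 2, 4, 6, 7}.
Its 3×3 block (box 2) already contains {1, 2, 4, 5, 7, 8, 9}.
The only value from 1–9 not eliminated is 3, so R2C4 = 3.

3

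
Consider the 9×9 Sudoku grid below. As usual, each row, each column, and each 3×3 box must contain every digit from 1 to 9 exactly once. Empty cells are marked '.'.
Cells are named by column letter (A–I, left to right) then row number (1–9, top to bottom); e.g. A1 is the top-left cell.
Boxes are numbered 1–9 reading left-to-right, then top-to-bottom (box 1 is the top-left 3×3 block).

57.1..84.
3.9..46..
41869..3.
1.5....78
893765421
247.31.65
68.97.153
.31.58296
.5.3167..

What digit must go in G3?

5

Row 3 already contains {1, 3, 4, 6, 8, 9}.
Column G already contains {1, 2, 4, 6, 7, 8}.
Its 3×3 block (box 3) already contains {3, 4, 6, 8}.
The only value from 1–9 not eliminated is 5, so G3 = 5.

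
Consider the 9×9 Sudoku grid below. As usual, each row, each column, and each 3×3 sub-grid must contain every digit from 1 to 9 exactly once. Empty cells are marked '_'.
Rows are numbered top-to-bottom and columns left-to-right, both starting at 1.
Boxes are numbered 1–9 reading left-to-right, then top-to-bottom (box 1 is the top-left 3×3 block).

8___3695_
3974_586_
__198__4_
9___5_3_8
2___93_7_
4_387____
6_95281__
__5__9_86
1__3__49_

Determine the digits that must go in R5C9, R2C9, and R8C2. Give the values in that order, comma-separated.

For R5C9:
  Consider where 4 can go in row 5.
  R5C2 is out (box 4 already has a 4).
  R5C3 is out (box 4 already has a 4).
  R5C4 is out (column 4 already has a 4).
  R5C7 is out (column 7 already has a 4).
  So the only cell in row 5 that can hold 4 is R5C9.
  So R5C9 = 4.
For R2C9:
  Consider where 2 can go in row 2.
  R2C5 is out (column 5 already has a 2).
  So the only cell in row 2 that can hold 2 is R2C9.
  So R2C9 = 2.
For R8C2:
  Consider where 3 can go in row 8.
  R8C1 is out (column 1 already has a 3).
  R8C4 is out (column 4 already has a 3).
  R8C5 is out (column 5 already has a 3).
  R8C7 is out (column 7 already has a 3).
  So the only cell in row 8 that can hold 3 is R8C2.
  So R8C2 = 3.

4,2,3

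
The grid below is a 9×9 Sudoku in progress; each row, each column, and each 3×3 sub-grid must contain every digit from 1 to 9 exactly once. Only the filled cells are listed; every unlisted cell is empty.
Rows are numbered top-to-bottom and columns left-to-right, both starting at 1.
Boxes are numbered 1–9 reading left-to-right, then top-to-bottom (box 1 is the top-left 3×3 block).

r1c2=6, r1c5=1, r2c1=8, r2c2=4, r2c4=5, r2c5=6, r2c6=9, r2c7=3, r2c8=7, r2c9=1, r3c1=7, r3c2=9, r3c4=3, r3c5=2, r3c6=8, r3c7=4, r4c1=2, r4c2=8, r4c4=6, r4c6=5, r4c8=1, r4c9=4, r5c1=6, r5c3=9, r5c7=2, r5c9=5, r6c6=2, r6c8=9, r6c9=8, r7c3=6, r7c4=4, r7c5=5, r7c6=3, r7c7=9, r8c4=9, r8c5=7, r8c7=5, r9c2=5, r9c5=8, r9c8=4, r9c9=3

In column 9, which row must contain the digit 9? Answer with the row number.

Consider where 9 can go in column 9.
r3c9 is out (row 3 already has a 9).
r7c9 is out (row 7 already has a 9).
r8c9 is out (row 8 already has a 9).
So the only cell in column 9 that can hold 9 is r1c9.
That is row 1.

1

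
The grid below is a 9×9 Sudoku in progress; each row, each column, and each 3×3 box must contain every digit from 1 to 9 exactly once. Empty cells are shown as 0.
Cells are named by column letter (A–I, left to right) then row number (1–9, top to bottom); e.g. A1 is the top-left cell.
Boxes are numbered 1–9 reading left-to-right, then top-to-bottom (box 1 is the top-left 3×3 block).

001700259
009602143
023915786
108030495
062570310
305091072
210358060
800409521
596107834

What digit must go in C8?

Row 8 already contains {1, 2, 4, 5, 8, 9}.
Column C already contains {1, 2, 3, 5, 6, 8, 9}.
Its 3×3 block (box 7) already contains {1, 2, 5, 6, 8, 9}.
The only value from 1–9 not eliminated is 7, so C8 = 7.

7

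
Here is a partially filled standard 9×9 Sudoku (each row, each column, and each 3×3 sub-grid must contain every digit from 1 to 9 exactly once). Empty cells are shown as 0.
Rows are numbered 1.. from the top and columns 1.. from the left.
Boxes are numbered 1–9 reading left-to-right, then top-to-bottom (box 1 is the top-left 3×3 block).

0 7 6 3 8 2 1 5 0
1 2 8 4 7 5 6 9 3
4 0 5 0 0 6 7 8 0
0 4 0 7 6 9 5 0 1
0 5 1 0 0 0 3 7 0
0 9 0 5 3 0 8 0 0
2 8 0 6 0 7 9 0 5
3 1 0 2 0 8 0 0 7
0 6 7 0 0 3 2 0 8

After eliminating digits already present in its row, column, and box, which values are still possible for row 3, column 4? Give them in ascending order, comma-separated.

Row 3 already contains {4, 5, 6, 7, 8}.
Column 4 already contains {2, 3, 4, 5, 6, 7}.
Its 3×3 block (box 2) already contains {2, 3, 4, 5, 6, 7, 8}.
Removing those from 1–9 leaves {1, 9} as the candidates for row 3, column 4.

1,9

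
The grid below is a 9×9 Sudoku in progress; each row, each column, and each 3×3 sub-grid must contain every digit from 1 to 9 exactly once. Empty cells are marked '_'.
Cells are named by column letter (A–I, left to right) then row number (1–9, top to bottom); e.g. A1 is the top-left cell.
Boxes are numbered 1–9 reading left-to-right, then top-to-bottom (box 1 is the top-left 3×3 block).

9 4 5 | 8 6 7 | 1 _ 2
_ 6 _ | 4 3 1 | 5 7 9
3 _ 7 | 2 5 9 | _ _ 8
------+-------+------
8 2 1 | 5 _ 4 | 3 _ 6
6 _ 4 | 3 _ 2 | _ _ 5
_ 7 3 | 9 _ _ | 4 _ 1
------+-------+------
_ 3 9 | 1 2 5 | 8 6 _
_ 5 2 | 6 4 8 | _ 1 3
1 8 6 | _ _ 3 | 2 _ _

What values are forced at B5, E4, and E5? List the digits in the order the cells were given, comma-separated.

For B5:
  Row 5 already contains {2, 3, 4, 5, 6}.
  Column B already contains {2, 3, 4, 5, 6, 7, 8}.
  Its 3×3 block (box 4) already contains {1, 2, 3, 4, 6, 7, 8}.
  The only value from 1–9 not eliminated is 9, so B5 = 9.
For E4:
  Row 4 already contains {1, 2, 3, 4, 5, 6, 8}.
  Column E already contains {2, 3, 4, 5, 6}.
  Its 3×3 block (box 5) already contains {2, 3, 4, 5, 9}.
  The only value from 1–9 not eliminated is 7, so E4 = 7.
For E5:
  Consider where 1 can go in row 5.
  B5 is out (box 4 already has a 1).
  G5 is out (column G already has a 1).
  H5 is out (column H already has a 1).
  So the only cell in row 5 that can hold 1 is E5.
  So E5 = 1.

9,7,1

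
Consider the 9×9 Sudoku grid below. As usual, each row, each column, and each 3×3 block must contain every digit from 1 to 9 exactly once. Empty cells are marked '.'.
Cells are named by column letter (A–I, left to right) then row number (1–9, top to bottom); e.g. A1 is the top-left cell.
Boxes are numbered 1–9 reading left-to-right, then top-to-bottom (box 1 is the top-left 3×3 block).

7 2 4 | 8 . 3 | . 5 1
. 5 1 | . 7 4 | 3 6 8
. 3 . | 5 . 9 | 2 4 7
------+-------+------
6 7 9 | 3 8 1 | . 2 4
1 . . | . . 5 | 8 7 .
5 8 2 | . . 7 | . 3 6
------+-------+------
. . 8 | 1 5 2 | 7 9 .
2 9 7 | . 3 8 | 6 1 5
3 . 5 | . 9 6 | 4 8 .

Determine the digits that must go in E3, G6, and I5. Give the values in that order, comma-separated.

1,1,9

For E3:
  Consider where 1 can go in box 2.
  E1 is out (row 1 already has a 1).
  D2 is out (row 2 already has a 1).
  So the only cell in box 2 that can hold 1 is E3.
  So E3 = 1.
For G6:
  Consider where 1 can go in column G.
  G1 is out (row 1 already has a 1).
  G4 is out (row 4 already has a 1).
  So the only cell in column G that can hold 1 is G6.
  So G6 = 1.
For I5:
  Row 5 already contains {1, 5, 7, 8}.
  Column I already contains {1, 4, 5, 6, 7, 8}.
  Its 3×3 block (box 6) already contains {2, 3, 4, 6, 7, 8}.
  The only value from 1–9 not eliminated is 9, so I5 = 9.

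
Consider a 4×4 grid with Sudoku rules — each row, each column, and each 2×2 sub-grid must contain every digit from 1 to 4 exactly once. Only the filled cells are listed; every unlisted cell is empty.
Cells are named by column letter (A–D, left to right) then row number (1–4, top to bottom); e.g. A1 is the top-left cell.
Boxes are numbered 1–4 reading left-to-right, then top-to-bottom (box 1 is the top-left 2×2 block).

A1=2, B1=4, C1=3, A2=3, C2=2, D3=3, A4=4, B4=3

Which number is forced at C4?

Row 4 already contains {3, 4}.
Column C already contains {2, 3}.
Its 2×2 block (box 4) already contains {3}.
The only value from 1–4 not eliminated is 1, so C4 = 1.

1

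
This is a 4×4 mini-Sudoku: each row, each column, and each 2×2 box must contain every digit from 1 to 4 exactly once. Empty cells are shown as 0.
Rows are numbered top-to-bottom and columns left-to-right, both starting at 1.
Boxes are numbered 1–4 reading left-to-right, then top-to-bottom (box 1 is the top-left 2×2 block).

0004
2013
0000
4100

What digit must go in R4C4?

2

Row 4 already contains {1, 4}.
Column 4 already contains {3, 4}.
Its 2×2 block (box 4) already contains {}.
The only value from 1–4 not eliminated is 2, so R4C4 = 2.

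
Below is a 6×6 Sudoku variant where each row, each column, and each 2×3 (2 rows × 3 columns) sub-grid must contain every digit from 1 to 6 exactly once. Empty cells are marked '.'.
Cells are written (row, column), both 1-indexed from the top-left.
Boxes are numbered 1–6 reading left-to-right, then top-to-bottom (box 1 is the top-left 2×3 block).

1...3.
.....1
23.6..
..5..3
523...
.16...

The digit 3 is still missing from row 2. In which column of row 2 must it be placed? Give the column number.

1

Consider where 3 can go in row 2.
(2,2) is out (column 2 already has a 3).
(2,3) is out (column 3 already has a 3).
(2,4) is out (box 2 already has a 3).
(2,5) is out (column 5 already has a 3).
So the only cell in row 2 that can hold 3 is (2,1).
That is column 1.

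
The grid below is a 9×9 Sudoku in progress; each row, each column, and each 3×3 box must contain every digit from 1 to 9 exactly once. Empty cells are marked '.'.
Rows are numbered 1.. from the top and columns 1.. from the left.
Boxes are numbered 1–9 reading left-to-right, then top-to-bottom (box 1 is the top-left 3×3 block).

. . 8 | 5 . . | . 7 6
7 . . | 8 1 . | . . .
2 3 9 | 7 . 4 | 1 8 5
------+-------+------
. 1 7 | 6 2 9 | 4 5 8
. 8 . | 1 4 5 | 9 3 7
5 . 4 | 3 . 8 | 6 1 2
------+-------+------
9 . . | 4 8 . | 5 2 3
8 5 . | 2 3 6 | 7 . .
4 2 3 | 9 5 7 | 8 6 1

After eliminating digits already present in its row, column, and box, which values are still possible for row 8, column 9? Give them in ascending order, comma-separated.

4,9

Row 8 already contains {2, 3, 5, 6, 7, 8}.
Column 9 already contains {1, 2, 3, 5, 6, 7, 8}.
Its 3×3 block (box 9) already contains {1, 2, 3, 5, 6, 7, 8}.
Removing those from 1–9 leaves {4, 9} as the candidates for row 8, column 9.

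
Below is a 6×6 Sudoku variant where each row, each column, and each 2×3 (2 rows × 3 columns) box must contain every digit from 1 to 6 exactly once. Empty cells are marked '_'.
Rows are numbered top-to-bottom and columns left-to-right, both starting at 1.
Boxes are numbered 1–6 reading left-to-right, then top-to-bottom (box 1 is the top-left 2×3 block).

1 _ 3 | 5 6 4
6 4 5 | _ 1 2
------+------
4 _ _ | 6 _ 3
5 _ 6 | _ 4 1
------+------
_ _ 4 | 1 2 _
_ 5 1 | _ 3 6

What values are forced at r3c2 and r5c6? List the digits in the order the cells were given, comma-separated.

For r3c2:
  Consider where 1 can go in box 3.
  r3c3 is out (column 3 already has a 1).
  r4c2 is out (row 4 already has a 1).
  So the only cell in box 3 that can hold 1 is r3c2.
  So r3c2 = 1.
For r5c6:
  Row 5 already contains {1, 2, 4}.
  Column 6 already contains {1, 2, 3, 4, 6}.
  Its 2×3 block (box 6) already contains {1, 2, 3, 6}.
  The only value from 1–6 not eliminated is 5, so r5c6 = 5.

1,5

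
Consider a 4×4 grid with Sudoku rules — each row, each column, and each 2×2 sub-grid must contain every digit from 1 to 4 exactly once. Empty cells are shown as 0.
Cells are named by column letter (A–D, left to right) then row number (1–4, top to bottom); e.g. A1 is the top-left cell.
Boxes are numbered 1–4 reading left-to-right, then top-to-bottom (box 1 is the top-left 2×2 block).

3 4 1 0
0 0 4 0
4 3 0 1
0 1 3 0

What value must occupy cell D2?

Cell D2 itself could take any of {2, 3} by direct elimination.
Consider where 3 can go in row 2.
A2 is out (column A already has a 3).
B2 is out (column B already has a 3).
So the only cell in row 2 that can hold 3 is D2.
Therefore D2 = 3.

3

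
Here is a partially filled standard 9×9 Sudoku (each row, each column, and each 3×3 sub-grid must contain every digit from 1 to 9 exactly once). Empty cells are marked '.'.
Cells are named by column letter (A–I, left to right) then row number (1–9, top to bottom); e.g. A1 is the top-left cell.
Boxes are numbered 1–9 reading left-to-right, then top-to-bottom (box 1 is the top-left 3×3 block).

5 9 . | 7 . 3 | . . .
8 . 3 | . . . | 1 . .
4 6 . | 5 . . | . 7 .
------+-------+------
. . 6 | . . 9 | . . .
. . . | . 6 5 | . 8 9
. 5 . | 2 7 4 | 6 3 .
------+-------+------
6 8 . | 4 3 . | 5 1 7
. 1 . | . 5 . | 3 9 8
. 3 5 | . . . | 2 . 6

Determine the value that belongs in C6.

Cell C6 itself could take any of {1, 8, 9} by direct elimination.
Consider where 8 can go in row 6.
A6 is out (column A already has a 8).
I6 is out (column I already has a 8).
So the only cell in row 6 that can hold 8 is C6.
Therefore C6 = 8.

8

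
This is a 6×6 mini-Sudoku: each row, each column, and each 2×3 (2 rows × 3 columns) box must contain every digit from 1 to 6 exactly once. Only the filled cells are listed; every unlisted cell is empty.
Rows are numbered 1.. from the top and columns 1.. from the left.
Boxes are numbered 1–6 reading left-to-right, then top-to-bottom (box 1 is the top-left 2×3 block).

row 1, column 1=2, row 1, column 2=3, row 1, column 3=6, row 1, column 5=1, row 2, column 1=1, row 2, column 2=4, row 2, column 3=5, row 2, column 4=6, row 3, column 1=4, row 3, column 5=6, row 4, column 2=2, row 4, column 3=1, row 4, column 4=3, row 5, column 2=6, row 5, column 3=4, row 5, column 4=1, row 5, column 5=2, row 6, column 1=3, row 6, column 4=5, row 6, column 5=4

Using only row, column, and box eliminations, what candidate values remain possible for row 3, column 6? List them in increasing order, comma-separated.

1,2,5

Row 3 already contains {4, 6}.
Column 6 already contains {}.
Its 2×3 block (box 4) already contains {3, 6}.
Removing those from 1–6 leaves {1, 2, 5} as the candidates for row 3, column 6.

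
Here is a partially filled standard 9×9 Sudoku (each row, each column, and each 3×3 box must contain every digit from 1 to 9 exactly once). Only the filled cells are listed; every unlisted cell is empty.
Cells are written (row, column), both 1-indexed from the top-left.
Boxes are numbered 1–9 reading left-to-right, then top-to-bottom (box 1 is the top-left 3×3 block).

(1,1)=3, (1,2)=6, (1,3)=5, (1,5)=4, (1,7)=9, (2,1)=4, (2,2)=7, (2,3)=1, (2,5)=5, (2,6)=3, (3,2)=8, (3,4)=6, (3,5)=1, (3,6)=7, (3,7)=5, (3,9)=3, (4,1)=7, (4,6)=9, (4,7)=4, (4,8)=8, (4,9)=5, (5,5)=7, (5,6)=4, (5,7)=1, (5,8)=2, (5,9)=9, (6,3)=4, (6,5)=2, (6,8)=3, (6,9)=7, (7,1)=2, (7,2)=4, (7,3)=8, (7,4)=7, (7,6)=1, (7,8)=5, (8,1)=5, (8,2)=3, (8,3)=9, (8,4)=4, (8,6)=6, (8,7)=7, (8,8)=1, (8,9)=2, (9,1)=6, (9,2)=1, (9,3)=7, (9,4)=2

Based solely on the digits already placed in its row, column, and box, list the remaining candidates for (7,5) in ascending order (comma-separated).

Row 7 already contains {1, 2, 4, 5, 7, 8}.
Column 5 already contains {1, 2, 4, 5, 7}.
Its 3×3 block (box 8) already contains {1, 2, 4, 6, 7}.
Removing those from 1–9 leaves {3, 9} as the candidates for (7,5).

3,9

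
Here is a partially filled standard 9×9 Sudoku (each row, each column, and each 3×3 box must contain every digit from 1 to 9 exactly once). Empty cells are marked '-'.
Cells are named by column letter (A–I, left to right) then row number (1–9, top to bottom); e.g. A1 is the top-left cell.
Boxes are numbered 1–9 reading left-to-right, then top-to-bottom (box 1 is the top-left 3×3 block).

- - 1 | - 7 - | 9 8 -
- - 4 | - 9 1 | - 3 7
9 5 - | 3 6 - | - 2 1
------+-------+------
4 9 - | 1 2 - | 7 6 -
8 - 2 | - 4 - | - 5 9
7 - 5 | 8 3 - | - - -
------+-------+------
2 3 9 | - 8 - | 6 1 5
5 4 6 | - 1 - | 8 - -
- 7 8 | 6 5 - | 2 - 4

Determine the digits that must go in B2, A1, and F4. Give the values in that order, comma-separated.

For B2:
  Consider where 8 can go in row 2.
  A2 is out (column A already has a 8).
  D2 is out (column D already has a 8).
  G2 is out (column G already has a 8).
  So the only cell in row 2 that can hold 8 is B2.
  So B2 = 8.
For A1:
  Consider where 3 can go in box 1.
  B1 is out (column B already has a 3).
  A2 is out (row 2 already has a 3).
  B2 is out (row 2 already has a 3).
  C3 is out (row 3 already has a 3).
  So the only cell in box 1 that can hold 3 is A1.
  So A1 = 3.
For F4:
  Row 4 already contains {1, 2, 4, 6, 7, 9}.
  Column F already contains {1}.
  Its 3×3 block (box 5) already contains {1, 2, 3, 4, 8}.
  The only value from 1–9 not eliminated is 5, so F4 = 5.

8,3,5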